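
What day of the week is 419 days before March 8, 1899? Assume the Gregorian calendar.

Thursday

Mar 8, 1899 is a Wednesday.
419 mod 7 = 6, so 419 days before a Wednesday is Wednesday − 6 = Thursday.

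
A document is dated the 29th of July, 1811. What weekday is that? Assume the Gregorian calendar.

Doomsday rule: the anchor day for the 1800s is Friday. For year 11: 11÷12 = 0 r 11, and 11÷4 = 2, so 0+11+2 = 13.
Friday + 13 ≡ Thursday — that's 1811's doomsday.
In July the doomsday date is Jul 11.
Jul 29 is 18 days after Jul 11; 18 mod 7 = 4, so Thursday + 4 = Monday.

Monday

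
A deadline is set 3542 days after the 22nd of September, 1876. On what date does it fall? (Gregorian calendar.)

+365 (one year) → Sep 22, 1877 (3177 left).
+365 (one year) → Sep 22, 1878 (2812 left).
+365 (one year) → Sep 22, 1879 (2447 left).
+366 (one year; includes Feb 29, 1880) → Sep 22, 1880 (2081 left).
+365 (one year) → Sep 22, 1881 (1716 left).
+365 (one year) → Sep 22, 1882 (1351 left).
+365 (one year) → Sep 22, 1883 (986 left).
+366 (one year; includes Feb 29, 1884) → Sep 22, 1884 (620 left).
+365 (one year) → Sep 22, 1885 (255 left).
Sep has 30 days: +9 → Oct 1, 1885 (246 left).
Oct has 31 days: +31 → Nov 1, 1885 (215 left).
Nov has 30 days: +30 → Dec 1, 1885 (185 left).
Dec has 31 days: +31 → Jan 1, 1886 (154 left).
Jan has 31 days: +31 → Feb 1, 1886 (123 left).
Feb has 28 days: +28 → Mar 1, 1886 (95 left).
Mar has 31 days: +31 → Apr 1, 1886 (64 left).
Apr has 30 days: +30 → May 1, 1886 (34 left).
May has 31 days: +31 → Jun 1, 1886 (3 left).
+3 → Jun 4, 1886.

June 4, 1886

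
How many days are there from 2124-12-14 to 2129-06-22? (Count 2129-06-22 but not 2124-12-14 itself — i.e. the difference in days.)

Dec 14, 2124 → Dec 14, 2125: 365 days.
Dec 14, 2125 → Dec 14, 2126: 365 days.
Dec 14, 2126 → Dec 14, 2127: 365 days.
Dec 14, 2127 → Dec 14, 2128: 366 days (Feb 29, 2128 is in that span).
Dec 14, 2128 → Jan 14, 2129: 31 days (December has 31).
Jan 14, 2129 → Feb 14, 2129: 31 days (January has 31).
Feb 14, 2129 → Mar 14, 2129: 28 days (February has 28).
Mar 14, 2129 → Apr 14, 2129: 31 days (March has 31).
Apr 14, 2129 → May 14, 2129: 30 days (April has 30).
May 14, 2129 → Jun 14, 2129: 31 days (May has 31).
Jun 14, 2129 → Jun 22, 2129: 8 days.
Total: 1651 days.

1651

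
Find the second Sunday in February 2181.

February 1, 2181 is a Thursday.
The first Sunday is therefore February 4 (3 days later).
The second Sunday is 4 + 1×7 = February 11.

February 11, 2181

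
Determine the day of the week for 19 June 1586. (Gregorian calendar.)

Thursday

Doomsday rule: the anchor day for the 1500s is Wednesday. For year 86: 86÷12 = 7 r 2, and 2÷4 = 0, so 7+2+0 = 9.
Wednesday + 9 ≡ Friday — that's 1586's doomsday.
In June the doomsday date is Jun 6.
Jun 19 is 13 days after Jun 6; 13 mod 7 = 6, so Friday + 6 = Thursday.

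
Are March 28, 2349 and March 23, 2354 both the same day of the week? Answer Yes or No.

No

From Mar 28, 2349 to Mar 23, 2354 is 1821 days.
1821 mod 7 = 1, so they are different weekdays.
(Mar 28, 2349 is a Monday; Mar 23, 2354 is a Tuesday.)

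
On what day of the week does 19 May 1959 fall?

Doomsday rule: the anchor day for the 1900s is Wednesday. For year 59: 59÷12 = 4 r 11, and 11÷4 = 2, so 4+11+2 = 17.
Wednesday + 17 ≡ Saturday — that's 1959's doomsday.
In May the doomsday date is May 9.
May 19 is 10 days after May 9; 10 mod 7 = 3, so Saturday + 3 = Tuesday.

Tuesday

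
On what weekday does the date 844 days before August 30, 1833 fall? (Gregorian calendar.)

First find the weekday of Aug 30, 1833. Doomsday rule: the anchor day for the 1800s is Friday. For year 33: 33÷12 = 2 r 9, and 9÷4 = 2, so 2+9+2 = 13.
Friday + 13 ≡ Thursday — that's 1833's doomsday.
In August the doomsday date is Aug 8.
Aug 30 is 22 days after Aug 8; 22 mod 7 = 1, so Thursday + 1 = Friday.
844 mod 7 = 4, so 844 days before a Friday is Friday − 4 = Monday.

Monday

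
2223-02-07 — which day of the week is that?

Doomsday rule: the anchor day for the 2200s is Friday. For year 23: 23÷12 = 1 r 11, and 11÷4 = 2, so 1+11+2 = 14.
Friday + 14 ≡ Friday — that's 2223's doomsday.
In February the doomsday date is Feb 28 (2223 is not a leap year).
Feb 7 is 21 days before Feb 28; 21 mod 7 = 0, so Friday − 0 = Friday.

Friday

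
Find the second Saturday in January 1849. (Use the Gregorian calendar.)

January 13, 1849

January 1, 1849 is a Monday.
The first Saturday is therefore January 6 (5 days later).
The second Saturday is 6 + 1×7 = January 13.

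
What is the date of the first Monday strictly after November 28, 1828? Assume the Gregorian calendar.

Nov 28, 1828 is a Friday.
From Friday to the next Monday is 3 days.
Nov 28, 1828 + 3 = Dec 1, 1828.

December 1, 1828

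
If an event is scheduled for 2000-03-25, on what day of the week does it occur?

Saturday

January 1, 2000 is a Saturday.
Jan 1, 2000 → Feb 1, 2000: 31 days (January has 31).
Feb 1, 2000 → Mar 1, 2000: 29 days (February has 29).
Mar 1, 2000 → Mar 25, 2000: 24 days.
Total: 84 days.
84 mod 7 = 0, so Saturday + 0 = Saturday.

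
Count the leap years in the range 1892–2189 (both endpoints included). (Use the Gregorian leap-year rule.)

Multiples of 4 in [1892,2189]: 75.
Of those, multiples of 100: 3 (not leap unless ÷400).
Multiples of 400: 1.
Leap years = 75 − 3 + 1 = 73.

73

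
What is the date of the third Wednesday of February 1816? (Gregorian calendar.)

February 21, 1816

February 1, 1816 is a Thursday.
The first Wednesday is therefore February 7 (6 days later).
The third Wednesday is 7 + 2×7 = February 21.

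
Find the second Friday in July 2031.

July 11, 2031

July 1, 2031 is a Tuesday.
The first Friday is therefore July 4 (3 days later).
The second Friday is 4 + 1×7 = July 11.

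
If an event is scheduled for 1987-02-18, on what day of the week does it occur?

January 1, 1987 is a Thursday.
Jan 1, 1987 → Feb 1, 1987: 31 days (January has 31).
Feb 1, 1987 → Feb 18, 1987: 17 days.
Total: 48 days.
48 mod 7 = 6, so Thursday + 6 = Wednesday.

Wednesday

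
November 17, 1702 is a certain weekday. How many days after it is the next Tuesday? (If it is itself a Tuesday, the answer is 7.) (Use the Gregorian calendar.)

4

Nov 17, 1702 is a Friday.
From Friday to the next Tuesday is 4 days.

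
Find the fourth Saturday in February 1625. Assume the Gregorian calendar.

February 1, 1625 is a Saturday.
The first Saturday is therefore February 1 (same day).
The fourth Saturday is 1 + 3×7 = February 22.

February 22, 1625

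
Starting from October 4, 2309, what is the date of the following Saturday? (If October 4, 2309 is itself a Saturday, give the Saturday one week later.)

October 9, 2309

Oct 4, 2309 is a Monday.
From Monday to the next Saturday is 5 days.
Oct 4, 2309 + 5 = Oct 9, 2309.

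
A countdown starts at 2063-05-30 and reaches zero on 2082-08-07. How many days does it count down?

May 30, 2063 → May 30, 2064: 366 days (Feb 29, 2064 is in that span).
May 30, 2064 → May 30, 2065: 365 days.
May 30, 2065 → May 30, 2066: 365 days.
May 30, 2066 → May 30, 2067: 365 days.
May 30, 2067 → May 30, 2068: 366 days (Feb 29, 2068 is in that span).
May 30, 2068 → May 30, 2069: 365 days.
May 30, 2069 → May 30, 2070: 365 days.
May 30, 2070 → May 30, 2071: 365 days.
May 30, 2071 → May 30, 2072: 366 days (Feb 29, 2072 is in that span).
May 30, 2072 → May 30, 2073: 365 days.
May 30, 2073 → May 30, 2074: 365 days.
May 30, 2074 → May 30, 2075: 365 days.
May 30, 2075 → May 30, 2076: 366 days (Feb 29, 2076 is in that span).
May 30, 2076 → May 30, 2077: 365 days.
May 30, 2077 → May 30, 2078: 365 days.
May 30, 2078 → May 30, 2079: 365 days.
May 30, 2079 → May 30, 2080: 366 days (Feb 29, 2080 is in that span).
May 30, 2080 → May 30, 2081: 365 days.
May 30, 2081 → May 30, 2082: 365 days.
May 30, 2082 → Jun 30, 2082: 31 days (May has 31).
Jun 30, 2082 → Jul 30, 2082: 30 days (June has 30).
Jul 30, 2082 → Aug 7, 2082: 8 days.
Total: 7009 days.

7009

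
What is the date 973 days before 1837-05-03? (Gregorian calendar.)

September 3, 1834

−365 (one year) → May 3, 1836 (608 left).
−366 (one year; includes Feb 29, 1836) → May 3, 1835 (242 left).
−3 → Apr 30, 1835 (end of Apr, 30 days; 239 left).
−30 → Mar 31, 1835 (end of Mar, 31 days; 209 left).
−31 → Feb 28, 1835 (end of Feb, 28 days; 178 left).
−28 → Jan 31, 1835 (end of Jan, 31 days; 150 left).
−31 → Dec 31, 1834 (end of Dec, 31 days; 119 left).
−31 → Nov 30, 1834 (end of Nov, 30 days; 88 left).
−30 → Oct 31, 1834 (end of Oct, 31 days; 58 left).
−31 → Sep 30, 1834 (end of Sep, 30 days; 27 left).
−27 → Sep 3, 1834.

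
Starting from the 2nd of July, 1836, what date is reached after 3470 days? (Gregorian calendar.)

+365 (one year) → Jul 2, 1837 (3105 left).
+365 (one year) → Jul 2, 1838 (2740 left).
+365 (one year) → Jul 2, 1839 (2375 left).
+366 (one year; includes Feb 29, 1840) → Jul 2, 1840 (2009 left).
+365 (one year) → Jul 2, 1841 (1644 left).
+365 (one year) → Jul 2, 1842 (1279 left).
+365 (one year) → Jul 2, 1843 (914 left).
+366 (one year; includes Feb 29, 1844) → Jul 2, 1844 (548 left).
+365 (one year) → Jul 2, 1845 (183 left).
Jul has 31 days: +30 → Aug 1, 1845 (153 left).
Aug has 31 days: +31 → Sep 1, 1845 (122 left).
Sep has 30 days: +30 → Oct 1, 1845 (92 left).
Oct has 31 days: +31 → Nov 1, 1845 (61 left).
Nov has 30 days: +30 → Dec 1, 1845 (31 left).
Dec has 31 days: +31 → Jan 1, 1846 (0 left).

January 1, 1846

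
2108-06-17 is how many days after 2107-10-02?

Oct 2, 2107 → Nov 2, 2107: 31 days (October has 31).
Nov 2, 2107 → Dec 2, 2107: 30 days (November has 30).
Dec 2, 2107 → Jan 2, 2108: 31 days (December has 31).
Jan 2, 2108 → Feb 2, 2108: 31 days (January has 31).
Feb 2, 2108 → Mar 2, 2108: 29 days (February has 29).
Mar 2, 2108 → Apr 2, 2108: 31 days (March has 31).
Apr 2, 2108 → May 2, 2108: 30 days (April has 30).
May 2, 2108 → Jun 2, 2108: 31 days (May has 31).
Jun 2, 2108 → Jun 17, 2108: 15 days.
Total: 259 days.

259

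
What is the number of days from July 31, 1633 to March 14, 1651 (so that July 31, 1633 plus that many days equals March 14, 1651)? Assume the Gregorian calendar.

6435

Jul 31, 1633 → Jul 31, 1634: 365 days.
Jul 31, 1634 → Jul 31, 1635: 365 days.
Jul 31, 1635 → Jul 31, 1636: 366 days (Feb 29, 1636 is in that span).
Jul 31, 1636 → Jul 31, 1637: 365 days.
Jul 31, 1637 → Jul 31, 1638: 365 days.
Jul 31, 1638 → Jul 31, 1639: 365 days.
Jul 31, 1639 → Jul 31, 1640: 366 days (Feb 29, 1640 is in that span).
Jul 31, 1640 → Jul 31, 1641: 365 days.
Jul 31, 1641 → Jul 31, 1642: 365 days.
Jul 31, 1642 → Jul 31, 1643: 365 days.
Jul 31, 1643 → Jul 31, 1644: 366 days (Feb 29, 1644 is in that span).
Jul 31, 1644 → Jul 31, 1645: 365 days.
Jul 31, 1645 → Jul 31, 1646: 365 days.
Jul 31, 1646 → Jul 31, 1647: 365 days.
Jul 31, 1647 → Jul 31, 1648: 366 days (Feb 29, 1648 is in that span).
Jul 31, 1648 → Jul 31, 1649: 365 days.
Jul 31, 1649 → Jul 31, 1650: 365 days.
Jul 31, 1650 → Aug 31, 1650: 31 days (July has 31).
Aug 31, 1650 → Sep 30, 1650: 30 days (August has 31).
Sep 30, 1650 → Oct 30, 1650: 30 days (September has 30).
Oct 30, 1650 → Nov 30, 1650: 31 days (October has 31).
Nov 30, 1650 → Dec 30, 1650: 30 days (November has 30).
Dec 30, 1650 → Jan 30, 1651: 31 days (December has 31).
Jan 30, 1651 → Feb 28, 1651: 29 days (January has 31).
Feb 28, 1651 → Mar 14, 1651: 14 days.
Total: 6435 days.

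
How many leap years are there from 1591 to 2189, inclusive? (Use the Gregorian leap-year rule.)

Multiples of 4 in [1591,2189]: 150.
Of those, multiples of 100: 6 (not leap unless ÷400).
Multiples of 400: 2.
Leap years = 150 − 6 + 2 = 146.

146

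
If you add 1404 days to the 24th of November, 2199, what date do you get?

+365 (one year) → Nov 24, 2200 (1039 left).
+365 (one year) → Nov 24, 2201 (674 left).
+365 (one year) → Nov 24, 2202 (309 left).
Nov has 30 days: +7 → Dec 1, 2202 (302 left).
Dec has 31 days: +31 → Jan 1, 2203 (271 left).
Jan has 31 days: +31 → Feb 1, 2203 (240 left).
Feb has 28 days: +28 → Mar 1, 2203 (212 left).
Mar has 31 days: +31 → Apr 1, 2203 (181 left).
Apr has 30 days: +30 → May 1, 2203 (151 left).
May has 31 days: +31 → Jun 1, 2203 (120 left).
Jun has 30 days: +30 → Jul 1, 2203 (90 left).
Jul has 31 days: +31 → Aug 1, 2203 (59 left).
Aug has 31 days: +31 → Sep 1, 2203 (28 left).
+28 → Sep 29, 2203.

September 29, 2203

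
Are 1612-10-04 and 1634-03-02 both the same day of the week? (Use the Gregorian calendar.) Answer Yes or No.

Yes

From Oct 4, 1612 to Mar 2, 1634 is 7819 days.
7819 mod 7 = 0, so they are the same weekday.
(Oct 4, 1612 is a Thursday; Mar 2, 1634 is a Thursday.)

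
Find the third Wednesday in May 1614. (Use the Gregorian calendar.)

May 1, 1614 is a Thursday.
The first Wednesday is therefore May 7 (6 days later).
The third Wednesday is 7 + 2×7 = May 21.

May 21, 1614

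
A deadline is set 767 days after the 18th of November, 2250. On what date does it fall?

+365 (one year) → Nov 18, 2251 (402 left).
+366 (one year; includes Feb 29, 2252) → Nov 18, 2252 (36 left).
Nov has 30 days: +13 → Dec 1, 2252 (23 left).
+23 → Dec 24, 2252.

December 24, 2252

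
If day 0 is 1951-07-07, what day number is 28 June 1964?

4740

Jul 7, 1951 → Jul 7, 1952: 366 days (Feb 29, 1952 is in that span).
Jul 7, 1952 → Jul 7, 1953: 365 days.
Jul 7, 1953 → Jul 7, 1954: 365 days.
Jul 7, 1954 → Jul 7, 1955: 365 days.
Jul 7, 1955 → Jul 7, 1956: 366 days (Feb 29, 1956 is in that span).
Jul 7, 1956 → Jul 7, 1957: 365 days.
Jul 7, 1957 → Jul 7, 1958: 365 days.
Jul 7, 1958 → Jul 7, 1959: 365 days.
Jul 7, 1959 → Jul 7, 1960: 366 days (Feb 29, 1960 is in that span).
Jul 7, 1960 → Jul 7, 1961: 365 days.
Jul 7, 1961 → Jul 7, 1962: 365 days.
Jul 7, 1962 → Jul 7, 1963: 365 days.
Jul 7, 1963 → Aug 7, 1963: 31 days (July has 31).
Aug 7, 1963 → Sep 7, 1963: 31 days (August has 31).
Sep 7, 1963 → Oct 7, 1963: 30 days (September has 30).
Oct 7, 1963 → Nov 7, 1963: 31 days (October has 31).
Nov 7, 1963 → Dec 7, 1963: 30 days (November has 30).
Dec 7, 1963 → Jan 7, 1964: 31 days (December has 31).
Jan 7, 1964 → Feb 7, 1964: 31 days (January has 31).
Feb 7, 1964 → Mar 7, 1964: 29 days (February has 29).
Mar 7, 1964 → Apr 7, 1964: 31 days (March has 31).
Apr 7, 1964 → May 7, 1964: 30 days (April has 30).
May 7, 1964 → Jun 7, 1964: 31 days (May has 31).
Jun 7, 1964 → Jun 28, 1964: 21 days.
Total: 4740 days.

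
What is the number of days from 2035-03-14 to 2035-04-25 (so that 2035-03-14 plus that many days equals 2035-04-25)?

42

Mar 14, 2035 → Apr 14, 2035: 31 days (March has 31).
Apr 14, 2035 → Apr 25, 2035: 11 days.
Total: 42 days.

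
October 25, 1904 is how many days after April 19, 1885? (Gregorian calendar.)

Apr 19, 1885 → Apr 19, 1886: 365 days.
Apr 19, 1886 → Apr 19, 1887: 365 days.
Apr 19, 1887 → Apr 19, 1888: 366 days (Feb 29, 1888 is in that span).
Apr 19, 1888 → Apr 19, 1889: 365 days.
Apr 19, 1889 → Apr 19, 1890: 365 days.
Apr 19, 1890 → Apr 19, 1891: 365 days.
Apr 19, 1891 → Apr 19, 1892: 366 days (Feb 29, 1892 is in that span).
Apr 19, 1892 → Apr 19, 1893: 365 days.
Apr 19, 1893 → Apr 19, 1894: 365 days.
Apr 19, 1894 → Apr 19, 1895: 365 days.
Apr 19, 1895 → Apr 19, 1896: 366 days (Feb 29, 1896 is in that span).
Apr 19, 1896 → Apr 19, 1897: 365 days.
Apr 19, 1897 → Apr 19, 1898: 365 days.
Apr 19, 1898 → Apr 19, 1899: 365 days.
Apr 19, 1899 → Apr 19, 1900: 365 days.
Apr 19, 1900 → Apr 19, 1901: 365 days.
Apr 19, 1901 → Apr 19, 1902: 365 days.
Apr 19, 1902 → Apr 19, 1903: 365 days.
Apr 19, 1903 → Apr 19, 1904: 366 days (Feb 29, 1904 is in that span).
Apr 19, 1904 → May 19, 1904: 30 days (April has 30).
May 19, 1904 → Jun 19, 1904: 31 days (May has 31).
Jun 19, 1904 → Jul 19, 1904: 30 days (June has 30).
Jul 19, 1904 → Aug 19, 1904: 31 days (July has 31).
Aug 19, 1904 → Sep 19, 1904: 31 days (August has 31).
Sep 19, 1904 → Oct 19, 1904: 30 days (September has 30).
Oct 19, 1904 → Oct 25, 1904: 6 days.
Total: 7128 days.

7128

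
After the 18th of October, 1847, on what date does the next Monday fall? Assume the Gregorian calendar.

Oct 18, 1847 is a Monday.
From Monday to the next Monday is 7 days.
Oct 18, 1847 + 7 = Oct 25, 1847.

October 25, 1847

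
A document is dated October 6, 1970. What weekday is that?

Doomsday rule: the anchor day for the 1900s is Wednesday. For year 70: 70÷12 = 5 r 10, and 10÷4 = 2, so 5+10+2 = 17.
Wednesday + 17 ≡ Saturday — that's 1970's doomsday.
In October the doomsday date is Oct 10.
Oct 6 is 4 days before Oct 10; 4 mod 7 = 4, so Saturday − 4 = Tuesday.

Tuesday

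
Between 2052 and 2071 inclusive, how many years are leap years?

Multiples of 4 in [2052,2071]: 5.
Of those, multiples of 100: 0 (not leap unless ÷400).
Multiples of 400: 0.
Leap years = 5 − 0 + 0 = 5.

5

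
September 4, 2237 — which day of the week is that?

Doomsday rule: the anchor day for the 2200s is Friday. For year 37: 37÷12 = 3 r 1, and 1÷4 = 0, so 3+1+0 = 4.
Friday + 4 ≡ Tuesday — that's 2237's doomsday.
In September the doomsday date is Sep 5.
Sep 4 is 1 day before Sep 5; 1 mod 7 = 1, so Tuesday − 1 = Monday.

Monday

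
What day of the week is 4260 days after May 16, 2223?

Tuesday

First find the weekday of May 16, 2223. Doomsday rule: the anchor day for the 2200s is Friday. For year 23: 23÷12 = 1 r 11, and 11÷4 = 2, so 1+11+2 = 14.
Friday + 14 ≡ Friday — that's 2223's doomsday.
In May the doomsday date is May 9.
May 16 is 7 days after May 9; 7 mod 7 = 0, so Friday + 0 = Friday.
4260 mod 7 = 4, so 4260 days after a Friday is Friday + 4 = Tuesday.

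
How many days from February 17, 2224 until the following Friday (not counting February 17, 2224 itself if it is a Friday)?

3

Feb 17, 2224 is a Tuesday.
From Tuesday to the next Friday is 3 days.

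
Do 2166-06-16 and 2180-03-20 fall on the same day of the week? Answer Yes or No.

From Jun 16, 2166 to Mar 20, 2180 is 5026 days.
5026 mod 7 = 0, so they are the same weekday.
(Jun 16, 2166 is a Monday; Mar 20, 2180 is a Monday.)

Yes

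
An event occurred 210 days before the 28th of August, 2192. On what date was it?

−28 → Jul 31, 2192 (end of Jul, 31 days; 182 left).
−31 → Jun 30, 2192 (end of Jun, 30 days; 151 left).
−30 → May 31, 2192 (end of May, 31 days; 121 left).
−31 → Apr 30, 2192 (end of Apr, 30 days; 90 left).
−30 → Mar 31, 2192 (end of Mar, 31 days; 60 left).
−31 → Feb 29, 2192 (end of Feb, 29 days; 29 left).
−29 → Jan 31, 2192 (end of Jan, 31 days; 0 left).

January 31, 2192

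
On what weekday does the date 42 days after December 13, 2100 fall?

Monday

Dec 13, 2100 is a Monday.
42 mod 7 = 0, so 42 days after a Monday is Monday + 0 = Monday.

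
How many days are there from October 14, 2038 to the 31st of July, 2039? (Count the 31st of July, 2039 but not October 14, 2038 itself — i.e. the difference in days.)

Oct 14, 2038 → Nov 14, 2038: 31 days (October has 31).
Nov 14, 2038 → Dec 14, 2038: 30 days (November has 30).
Dec 14, 2038 → Jan 14, 2039: 31 days (December has 31).
Jan 14, 2039 → Feb 14, 2039: 31 days (January has 31).
Feb 14, 2039 → Mar 14, 2039: 28 days (February has 28).
Mar 14, 2039 → Apr 14, 2039: 31 days (March has 31).
Apr 14, 2039 → May 14, 2039: 30 days (April has 30).
May 14, 2039 → Jun 14, 2039: 31 days (May has 31).
Jun 14, 2039 → Jul 14, 2039: 30 days (June has 30).
Jul 14, 2039 → Jul 31, 2039: 17 days.
Total: 290 days.

290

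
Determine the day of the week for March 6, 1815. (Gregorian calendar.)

Monday

Doomsday rule: the anchor day for the 1800s is Friday. For year 15: 15÷12 = 1 r 3, and 3÷4 = 0, so 1+3+0 = 4.
Friday + 4 ≡ Tuesday — that's 1815's doomsday.
In March the doomsday date is Mar 14.
Mar 6 is 8 days before Mar 14; 8 mod 7 = 1, so Tuesday − 1 = Monday.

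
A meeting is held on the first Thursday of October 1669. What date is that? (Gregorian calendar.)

October 3, 1669

October 1, 1669 is a Tuesday.
The first Thursday is therefore October 3 (2 days later).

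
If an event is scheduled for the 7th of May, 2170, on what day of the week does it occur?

Doomsday rule: the anchor day for the 2100s is Sunday. For year 70: 70÷12 = 5 r 10, and 10÷4 = 2, so 5+10+2 = 17.
Sunday + 17 ≡ Wednesday — that's 2170's doomsday.
In May the doomsday date is May 9.
May 7 is 2 days before May 9; 2 mod 7 = 2, so Wednesday − 2 = Monday.

Monday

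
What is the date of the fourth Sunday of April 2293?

April 23, 2293

April 1, 2293 is a Saturday.
The first Sunday is therefore April 2 (1 days later).
The fourth Sunday is 2 + 3×7 = April 23.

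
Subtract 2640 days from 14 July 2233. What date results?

April 22, 2226

−365 (one year) → Jul 14, 2232 (2275 left).
−366 (one year; includes Feb 29, 2232) → Jul 14, 2231 (1909 left).
−365 (one year) → Jul 14, 2230 (1544 left).
−365 (one year) → Jul 14, 2229 (1179 left).
−365 (one year) → Jul 14, 2228 (814 left).
−366 (one year; includes Feb 29, 2228) → Jul 14, 2227 (448 left).
−365 (one year) → Jul 14, 2226 (83 left).
−14 → Jun 30, 2226 (end of Jun, 30 days; 69 left).
−30 → May 31, 2226 (end of May, 31 days; 39 left).
−31 → Apr 30, 2226 (end of Apr, 30 days; 8 left).
−8 → Apr 22, 2226.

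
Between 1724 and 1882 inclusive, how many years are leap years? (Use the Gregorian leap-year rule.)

39

Multiples of 4 in [1724,1882]: 40.
Of those, multiples of 100: 1 (not leap unless ÷400).
Multiples of 400: 0.
Leap years = 40 − 1 + 0 = 39.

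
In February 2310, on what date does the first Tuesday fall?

February 1, 2310 is a Tuesday.
The first Tuesday is therefore February 1 (same day).

February 1, 2310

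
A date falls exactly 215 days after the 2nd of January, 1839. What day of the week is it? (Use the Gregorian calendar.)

Jan 2, 1839 is a Wednesday.
215 mod 7 = 5, so 215 days after a Wednesday is Wednesday + 5 = Monday.

Monday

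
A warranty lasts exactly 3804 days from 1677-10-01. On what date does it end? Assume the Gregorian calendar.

+365 (one year) → Oct 1, 1678 (3439 left).
+365 (one year) → Oct 1, 1679 (3074 left).
+366 (one year; includes Feb 29, 1680) → Oct 1, 1680 (2708 left).
+365 (one year) → Oct 1, 1681 (2343 left).
+365 (one year) → Oct 1, 1682 (1978 left).
+365 (one year) → Oct 1, 1683 (1613 left).
+366 (one year; includes Feb 29, 1684) → Oct 1, 1684 (1247 left).
+365 (one year) → Oct 1, 1685 (882 left).
+365 (one year) → Oct 1, 1686 (517 left).
+365 (one year) → Oct 1, 1687 (152 left).
Oct has 31 days: +31 → Nov 1, 1687 (121 left).
Nov has 30 days: +30 → Dec 1, 1687 (91 left).
Dec has 31 days: +31 → Jan 1, 1688 (60 left).
Jan has 31 days: +31 → Feb 1, 1688 (29 left).
Feb has 29 days: +29 → Mar 1, 1688 (0 left).

March 1, 1688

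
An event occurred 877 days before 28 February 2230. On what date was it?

−365 (one year) → Feb 28, 2229 (512 left).
−366 (one year; includes Feb 29, 2228) → Feb 28, 2228 (146 left).
−28 → Jan 31, 2228 (end of Jan, 31 days; 118 left).
−31 → Dec 31, 2227 (end of Dec, 31 days; 87 left).
−31 → Nov 30, 2227 (end of Nov, 30 days; 56 left).
−30 → Oct 31, 2227 (end of Oct, 31 days; 26 left).
−26 → Oct 5, 2227.

October 5, 2227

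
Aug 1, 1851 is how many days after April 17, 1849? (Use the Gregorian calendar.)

Apr 17, 1849 → Apr 17, 1850: 365 days.
Apr 17, 1850 → Apr 17, 1851: 365 days.
Apr 17, 1851 → May 17, 1851: 30 days (April has 30).
May 17, 1851 → Jun 17, 1851: 31 days (May has 31).
Jun 17, 1851 → Jul 17, 1851: 30 days (June has 30).
Jul 17, 1851 → Aug 1, 1851: 15 days.
Total: 836 days.

836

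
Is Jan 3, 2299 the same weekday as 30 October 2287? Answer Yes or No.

No

From Oct 30, 2287 to Jan 3, 2299 is 4083 days.
4083 mod 7 = 2, so they are different weekdays.
(Oct 30, 2287 is a Sunday; Jan 3, 2299 is a Tuesday.)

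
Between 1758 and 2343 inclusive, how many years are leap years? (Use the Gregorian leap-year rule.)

Multiples of 4 in [1758,2343]: 146.
Of those, multiples of 100: 6 (not leap unless ÷400).
Multiples of 400: 1.
Leap years = 146 − 6 + 1 = 141.

141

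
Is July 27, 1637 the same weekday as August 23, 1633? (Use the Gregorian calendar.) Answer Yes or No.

From Aug 23, 1633 to Jul 27, 1637 is 1434 days.
1434 mod 7 = 6, so they are different weekdays.
(Aug 23, 1633 is a Tuesday; Jul 27, 1637 is a Monday.)

No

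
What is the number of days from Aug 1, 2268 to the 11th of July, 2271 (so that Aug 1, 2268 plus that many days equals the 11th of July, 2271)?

Aug 1, 2268 → Aug 1, 2269: 365 days.
Aug 1, 2269 → Aug 1, 2270: 365 days.
Aug 1, 2270 → Sep 1, 2270: 31 days (August has 31).
Sep 1, 2270 → Oct 1, 2270: 30 days (September has 30).
Oct 1, 2270 → Nov 1, 2270: 31 days (October has 31).
Nov 1, 2270 → Dec 1, 2270: 30 days (November has 30).
Dec 1, 2270 → Jan 1, 2271: 31 days (December has 31).
Jan 1, 2271 → Feb 1, 2271: 31 days (January has 31).
Feb 1, 2271 → Mar 1, 2271: 28 days (February has 28).
Mar 1, 2271 → Apr 1, 2271: 31 days (March has 31).
Apr 1, 2271 → May 1, 2271: 30 days (April has 30).
May 1, 2271 → Jun 1, 2271: 31 days (May has 31).
Jun 1, 2271 → Jul 1, 2271: 30 days (June has 30).
Jul 1, 2271 → Jul 11, 2271: 10 days.
Total: 1074 days.

1074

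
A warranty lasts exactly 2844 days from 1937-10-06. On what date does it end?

July 20, 1945

+365 (one year) → Oct 6, 1938 (2479 left).
+365 (one year) → Oct 6, 1939 (2114 left).
+366 (one year; includes Feb 29, 1940) → Oct 6, 1940 (1748 left).
+365 (one year) → Oct 6, 1941 (1383 left).
+365 (one year) → Oct 6, 1942 (1018 left).
+365 (one year) → Oct 6, 1943 (653 left).
+366 (one year; includes Feb 29, 1944) → Oct 6, 1944 (287 left).
Oct has 31 days: +26 → Nov 1, 1944 (261 left).
Nov has 30 days: +30 → Dec 1, 1944 (231 left).
Dec has 31 days: +31 → Jan 1, 1945 (200 left).
Jan has 31 days: +31 → Feb 1, 1945 (169 left).
Feb has 28 days: +28 → Mar 1, 1945 (141 left).
Mar has 31 days: +31 → Apr 1, 1945 (110 left).
Apr has 30 days: +30 → May 1, 1945 (80 left).
May has 31 days: +31 → Jun 1, 1945 (49 left).
Jun has 30 days: +30 → Jul 1, 1945 (19 left).
+19 → Jul 20, 1945.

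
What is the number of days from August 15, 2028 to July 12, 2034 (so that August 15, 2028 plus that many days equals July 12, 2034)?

Aug 15, 2028 → Aug 15, 2029: 365 days.
Aug 15, 2029 → Aug 15, 2030: 365 days.
Aug 15, 2030 → Aug 15, 2031: 365 days.
Aug 15, 2031 → Aug 15, 2032: 366 days (Feb 29, 2032 is in that span).
Aug 15, 2032 → Aug 15, 2033: 365 days.
Aug 15, 2033 → Sep 15, 2033: 31 days (August has 31).
Sep 15, 2033 → Oct 15, 2033: 30 days (September has 30).
Oct 15, 2033 → Nov 15, 2033: 31 days (October has 31).
Nov 15, 2033 → Dec 15, 2033: 30 days (November has 30).
Dec 15, 2033 → Jan 15, 2034: 31 days (December has 31).
Jan 15, 2034 → Feb 15, 2034: 31 days (January has 31).
Feb 15, 2034 → Mar 15, 2034: 28 days (February has 28).
Mar 15, 2034 → Apr 15, 2034: 31 days (March has 31).
Apr 15, 2034 → May 15, 2034: 30 days (April has 30).
May 15, 2034 → Jun 15, 2034: 31 days (May has 31).
Jun 15, 2034 → Jul 12, 2034: 27 days.
Total: 2157 days.

2157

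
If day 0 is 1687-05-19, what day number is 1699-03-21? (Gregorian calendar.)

4324

May 19, 1687 → May 19, 1688: 366 days (Feb 29, 1688 is in that span).
May 19, 1688 → May 19, 1689: 365 days.
May 19, 1689 → May 19, 1690: 365 days.
May 19, 1690 → May 19, 1691: 365 days.
May 19, 1691 → May 19, 1692: 366 days (Feb 29, 1692 is in that span).
May 19, 1692 → May 19, 1693: 365 days.
May 19, 1693 → May 19, 1694: 365 days.
May 19, 1694 → May 19, 1695: 365 days.
May 19, 1695 → May 19, 1696: 366 days (Feb 29, 1696 is in that span).
May 19, 1696 → May 19, 1697: 365 days.
May 19, 1697 → May 19, 1698: 365 days.
May 19, 1698 → Jun 19, 1698: 31 days (May has 31).
Jun 19, 1698 → Jul 19, 1698: 30 days (June has 30).
Jul 19, 1698 → Aug 19, 1698: 31 days (July has 31).
Aug 19, 1698 → Sep 19, 1698: 31 days (August has 31).
Sep 19, 1698 → Oct 19, 1698: 30 days (September has 30).
Oct 19, 1698 → Nov 19, 1698: 31 days (October has 31).
Nov 19, 1698 → Dec 19, 1698: 30 days (November has 30).
Dec 19, 1698 → Jan 19, 1699: 31 days (December has 31).
Jan 19, 1699 → Feb 19, 1699: 31 days (January has 31).
Feb 19, 1699 → Mar 19, 1699: 28 days (February has 28).
Mar 19, 1699 → Mar 21, 1699: 2 days.
Total: 4324 days.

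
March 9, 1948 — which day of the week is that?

January 1, 1948 is a Thursday.
Jan 1, 1948 → Feb 1, 1948: 31 days (January has 31).
Feb 1, 1948 → Mar 1, 1948: 29 days (February has 29).
Mar 1, 1948 → Mar 9, 1948: 8 days.
Total: 68 days.
68 mod 7 = 5, so Thursday + 5 = Tuesday.

Tuesday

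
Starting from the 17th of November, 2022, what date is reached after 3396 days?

March 5, 2032

+365 (one year) → Nov 17, 2023 (3031 left).
+366 (one year; includes Feb 29, 2024) → Nov 17, 2024 (2665 left).
+365 (one year) → Nov 17, 2025 (2300 left).
+365 (one year) → Nov 17, 2026 (1935 left).
+365 (one year) → Nov 17, 2027 (1570 left).
+366 (one year; includes Feb 29, 2028) → Nov 17, 2028 (1204 left).
+365 (one year) → Nov 17, 2029 (839 left).
+365 (one year) → Nov 17, 2030 (474 left).
+365 (one year) → Nov 17, 2031 (109 left).
Nov has 30 days: +14 → Dec 1, 2031 (95 left).
Dec has 31 days: +31 → Jan 1, 2032 (64 left).
Jan has 31 days: +31 → Feb 1, 2032 (33 left).
Feb has 29 days: +29 → Mar 1, 2032 (4 left).
+4 → Mar 5, 2032.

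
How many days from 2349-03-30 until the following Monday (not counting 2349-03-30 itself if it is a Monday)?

5

Mar 30, 2349 is a Wednesday.
From Wednesday to the next Monday is 5 days.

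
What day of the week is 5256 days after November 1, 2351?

Nov 1, 2351 is a Thursday.
5256 mod 7 = 6, so 5256 days after a Thursday is Thursday + 6 = Wednesday.

Wednesday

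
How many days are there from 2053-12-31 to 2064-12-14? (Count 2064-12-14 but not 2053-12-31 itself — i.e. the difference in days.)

Dec 31, 2053 → Dec 31, 2054: 365 days.
Dec 31, 2054 → Dec 31, 2055: 365 days.
Dec 31, 2055 → Dec 31, 2056: 366 days (Feb 29, 2056 is in that span).
Dec 31, 2056 → Dec 31, 2057: 365 days.
Dec 31, 2057 → Dec 31, 2058: 365 days.
Dec 31, 2058 → Dec 31, 2059: 365 days.
Dec 31, 2059 → Dec 31, 2060: 366 days (Feb 29, 2060 is in that span).
Dec 31, 2060 → Dec 31, 2061: 365 days.
Dec 31, 2061 → Dec 31, 2062: 365 days.
Dec 31, 2062 → Dec 31, 2063: 365 days.
Dec 31, 2063 → Jan 31, 2064: 31 days (December has 31).
Jan 31, 2064 → Feb 29, 2064: 29 days (January has 31).
Feb 29, 2064 → Mar 29, 2064: 29 days (February has 29).
Mar 29, 2064 → Apr 29, 2064: 31 days (March has 31).
Apr 29, 2064 → May 29, 2064: 30 days (April has 30).
May 29, 2064 → Jun 29, 2064: 31 days (May has 31).
Jun 29, 2064 → Jul 29, 2064: 30 days (June has 30).
Jul 29, 2064 → Aug 29, 2064: 31 days (July has 31).
Aug 29, 2064 → Sep 29, 2064: 31 days (August has 31).
Sep 29, 2064 → Oct 29, 2064: 30 days (September has 30).
Oct 29, 2064 → Nov 29, 2064: 31 days (October has 31).
Nov 29, 2064 → Dec 14, 2064: 15 days.
Total: 4001 days.

4001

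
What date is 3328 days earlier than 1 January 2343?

November 21, 2333

−365 (one year) → Jan 1, 2342 (2963 left).
−365 (one year) → Jan 1, 2341 (2598 left).
−366 (one year; includes Feb 29, 2340) → Jan 1, 2340 (2232 left).
−365 (one year) → Jan 1, 2339 (1867 left).
−365 (one year) → Jan 1, 2338 (1502 left).
−365 (one year) → Jan 1, 2337 (1137 left).
−366 (one year; includes Feb 29, 2336) → Jan 1, 2336 (771 left).
−365 (one year) → Jan 1, 2335 (406 left).
−365 (one year) → Jan 1, 2334 (41 left).
−1 → Dec 31, 2333 (end of Dec, 31 days; 40 left).
−31 → Nov 30, 2333 (end of Nov, 30 days; 9 left).
−9 → Nov 21, 2333.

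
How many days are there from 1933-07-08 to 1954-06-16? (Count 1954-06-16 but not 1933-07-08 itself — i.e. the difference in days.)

Jul 8, 1933 → Jul 8, 1934: 365 days.
Jul 8, 1934 → Jul 8, 1935: 365 days.
Jul 8, 1935 → Jul 8, 1936: 366 days (Feb 29, 1936 is in that span).
Jul 8, 1936 → Jul 8, 1937: 365 days.
Jul 8, 1937 → Jul 8, 1938: 365 days.
Jul 8, 1938 → Jul 8, 1939: 365 days.
Jul 8, 1939 → Jul 8, 1940: 366 days (Feb 29, 1940 is in that span).
Jul 8, 1940 → Jul 8, 1941: 365 days.
Jul 8, 1941 → Jul 8, 1942: 365 days.
Jul 8, 1942 → Jul 8, 1943: 365 days.
Jul 8, 1943 → Jul 8, 1944: 366 days (Feb 29, 1944 is in that span).
Jul 8, 1944 → Jul 8, 1945: 365 days.
Jul 8, 1945 → Jul 8, 1946: 365 days.
Jul 8, 1946 → Jul 8, 1947: 365 days.
Jul 8, 1947 → Jul 8, 1948: 366 days (Feb 29, 1948 is in that span).
Jul 8, 1948 → Jul 8, 1949: 365 days.
Jul 8, 1949 → Jul 8, 1950: 365 days.
Jul 8, 1950 → Jul 8, 1951: 365 days.
Jul 8, 1951 → Jul 8, 1952: 366 days (Feb 29, 1952 is in that span).
Jul 8, 1952 → Jul 8, 1953: 365 days.
Jul 8, 1953 → Aug 8, 1953: 31 days (July has 31).
Aug 8, 1953 → Sep 8, 1953: 31 days (August has 31).
Sep 8, 1953 → Oct 8, 1953: 30 days (September has 30).
Oct 8, 1953 → Nov 8, 1953: 31 days (October has 31).
Nov 8, 1953 → Dec 8, 1953: 30 days (November has 30).
Dec 8, 1953 → Jan 8, 1954: 31 days (December has 31).
Jan 8, 1954 → Feb 8, 1954: 31 days (January has 31).
Feb 8, 1954 → Mar 8, 1954: 28 days (February has 28).
Mar 8, 1954 → Apr 8, 1954: 31 days (March has 31).
Apr 8, 1954 → May 8, 1954: 30 days (April has 30).
May 8, 1954 → Jun 8, 1954: 31 days (May has 31).
Jun 8, 1954 → Jun 16, 1954: 8 days.
Total: 7648 days.

7648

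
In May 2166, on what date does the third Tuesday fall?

May 1, 2166 is a Thursday.
The first Tuesday is therefore May 6 (5 days later).
The third Tuesday is 6 + 2×7 = May 20.

May 20, 2166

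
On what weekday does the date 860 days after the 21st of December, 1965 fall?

First find the weekday of Dec 21, 1965. Doomsday rule: the anchor day for the 1900s is Wednesday. For year 65: 65÷12 = 5 r 5, and 5÷4 = 1, so 5+5+1 = 11.
Wednesday + 11 ≡ Sunday — that's 1965's doomsday.
In December the doomsday date is Dec 12.
Dec 21 is 9 days after Dec 12; 9 mod 7 = 2, so Sunday + 2 = Tuesday.
860 mod 7 = 6, so 860 days after a Tuesday is Tuesday + 6 = Monday.

Monday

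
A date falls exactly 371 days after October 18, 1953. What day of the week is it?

First find the weekday of Oct 18, 1953. Doomsday rule: the anchor day for the 1900s is Wednesday. For year 53: 53÷12 = 4 r 5, and 5÷4 = 1, so 4+5+1 = 10.
Wednesday + 10 ≡ Saturday — that's 1953's doomsday.
In October the doomsday date is Oct 10.
Oct 18 is 8 days after Oct 10; 8 mod 7 = 1, so Saturday + 1 = Sunday.
371 mod 7 = 0, so 371 days after a Sunday is Sunday + 0 = Sunday.

Sunday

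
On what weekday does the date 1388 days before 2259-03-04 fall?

Mar 4, 2259 is a Friday.
1388 mod 7 = 2, so 1388 days before a Friday is Friday − 2 = Wednesday.

Wednesday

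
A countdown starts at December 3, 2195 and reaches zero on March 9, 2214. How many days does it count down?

Dec 3, 2195 → Dec 3, 2196: 366 days (Feb 29, 2196 is in that span).
Dec 3, 2196 → Dec 3, 2197: 365 days.
Dec 3, 2197 → Dec 3, 2198: 365 days.
Dec 3, 2198 → Dec 3, 2199: 365 days.
Dec 3, 2199 → Dec 3, 2200: 365 days.
Dec 3, 2200 → Dec 3, 2201: 365 days.
Dec 3, 2201 → Dec 3, 2202: 365 days.
Dec 3, 2202 → Dec 3, 2203: 365 days.
Dec 3, 2203 → Dec 3, 2204: 366 days (Feb 29, 2204 is in that span).
Dec 3, 2204 → Dec 3, 2205: 365 days.
Dec 3, 2205 → Dec 3, 2206: 365 days.
Dec 3, 2206 → Dec 3, 2207: 365 days.
Dec 3, 2207 → Dec 3, 2208: 366 days (Feb 29, 2208 is in that span).
Dec 3, 2208 → Dec 3, 2209: 365 days.
Dec 3, 2209 → Dec 3, 2210: 365 days.
Dec 3, 2210 → Dec 3, 2211: 365 days.
Dec 3, 2211 → Dec 3, 2212: 366 days (Feb 29, 2212 is in that span).
Dec 3, 2212 → Dec 3, 2213: 365 days.
Dec 3, 2213 → Jan 3, 2214: 31 days (December has 31).
Jan 3, 2214 → Feb 3, 2214: 31 days (January has 31).
Feb 3, 2214 → Mar 3, 2214: 28 days (February has 28).
Mar 3, 2214 → Mar 9, 2214: 6 days.
Total: 6670 days.

6670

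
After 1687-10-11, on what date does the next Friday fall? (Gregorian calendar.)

Oct 11, 1687 is a Saturday.
From Saturday to the next Friday is 6 days.
Oct 11, 1687 + 6 = Oct 17, 1687.

October 17, 1687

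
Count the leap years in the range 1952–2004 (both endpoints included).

14

Multiples of 4 in [1952,2004]: 14.
Of those, multiples of 100: 1 (not leap unless ÷400).
Multiples of 400: 1.
Leap years = 14 − 1 + 1 = 14.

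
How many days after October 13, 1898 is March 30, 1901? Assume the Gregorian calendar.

898

Oct 13, 1898 → Oct 13, 1899: 365 days.
Oct 13, 1899 → Oct 13, 1900: 365 days.
Oct 13, 1900 → Nov 13, 1900: 31 days (October has 31).
Nov 13, 1900 → Dec 13, 1900: 30 days (November has 30).
Dec 13, 1900 → Jan 13, 1901: 31 days (December has 31).
Jan 13, 1901 → Feb 13, 1901: 31 days (January has 31).
Feb 13, 1901 → Mar 13, 1901: 28 days (February has 28).
Mar 13, 1901 → Mar 30, 1901: 17 days.
Total: 898 days.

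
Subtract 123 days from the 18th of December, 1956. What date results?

August 17, 1956

−18 → Nov 30, 1956 (end of Nov, 30 days; 105 left).
−30 → Oct 31, 1956 (end of Oct, 31 days; 75 left).
−31 → Sep 30, 1956 (end of Sep, 30 days; 44 left).
−30 → Aug 31, 1956 (end of Aug, 31 days; 14 left).
−14 → Aug 17, 1956.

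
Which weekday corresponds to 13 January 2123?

Doomsday rule: the anchor day for the 2100s is Sunday. For year 23: 23÷12 = 1 r 11, and 11÷4 = 2, so 1+11+2 = 14.
Sunday + 14 ≡ Sunday — that's 2123's doomsday.
In January the doomsday date is Jan 3 (2123 is not a leap year).
Jan 13 is 10 days after Jan 3; 10 mod 7 = 3, so Sunday + 3 = Wednesday.

Wednesday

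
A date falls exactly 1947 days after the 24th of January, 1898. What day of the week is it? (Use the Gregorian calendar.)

First find the weekday of Jan 24, 1898. Doomsday rule: the anchor day for the 1800s is Friday. For year 98: 98÷12 = 8 r 2, and 2÷4 = 0, so 8+2+0 = 10.
Friday + 10 ≡ Monday — that's 1898's doomsday.
In January the doomsday date is Jan 3 (1898 is not a leap year).
Jan 24 is 21 days after Jan 3; 21 mod 7 = 0, so Monday + 0 = Monday.
1947 mod 7 = 1, so 1947 days after a Monday is Monday + 1 = Tuesday.

Tuesday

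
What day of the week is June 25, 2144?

Doomsday rule: the anchor day for the 2100s is Sunday. For year 44: 44÷12 = 3 r 8, and 8÷4 = 2, so 3+8+2 = 13.
Sunday + 13 ≡ Saturday — that's 2144's doomsday.
In June the doomsday date is Jun 6.
Jun 25 is 19 days after Jun 6; 19 mod 7 = 5, so Saturday + 5 = Thursday.

Thursday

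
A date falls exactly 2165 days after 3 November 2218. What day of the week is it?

Nov 3, 2218 is a Tuesday.
2165 mod 7 = 2, so 2165 days after a Tuesday is Tuesday + 2 = Thursday.

Thursday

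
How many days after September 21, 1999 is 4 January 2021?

Sep 21, 1999 → Sep 21, 2000: 366 days (Feb 29, 2000 is in that span).
Sep 21, 2000 → Sep 21, 2001: 365 days.
Sep 21, 2001 → Sep 21, 2002: 365 days.
Sep 21, 2002 → Sep 21, 2003: 365 days.
Sep 21, 2003 → Sep 21, 2004: 366 days (Feb 29, 2004 is in that span).
Sep 21, 2004 → Sep 21, 2005: 365 days.
Sep 21, 2005 → Sep 21, 2006: 365 days.
Sep 21, 2006 → Sep 21, 2007: 365 days.
Sep 21, 2007 → Sep 21, 2008: 366 days (Feb 29, 2008 is in that span).
Sep 21, 2008 → Sep 21, 2009: 365 days.
Sep 21, 2009 → Sep 21, 2010: 365 days.
Sep 21, 2010 → Sep 21, 2011: 365 days.
Sep 21, 2011 → Sep 21, 2012: 366 days (Feb 29, 2012 is in that span).
Sep 21, 2012 → Sep 21, 2013: 365 days.
Sep 21, 2013 → Sep 21, 2014: 365 days.
Sep 21, 2014 → Sep 21, 2015: 365 days.
Sep 21, 2015 → Sep 21, 2016: 366 days (Feb 29, 2016 is in that span).
Sep 21, 2016 → Sep 21, 2017: 365 days.
Sep 21, 2017 → Sep 21, 2018: 365 days.
Sep 21, 2018 → Sep 21, 2019: 365 days.
Sep 21, 2019 → Sep 21, 2020: 366 days (Feb 29, 2020 is in that span).
Sep 21, 2020 → Oct 21, 2020: 30 days (September has 30).
Oct 21, 2020 → Nov 21, 2020: 31 days (October has 31).
Nov 21, 2020 → Dec 21, 2020: 30 days (November has 30).
Dec 21, 2020 → Jan 4, 2021: 14 days.
Total: 7776 days.

7776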